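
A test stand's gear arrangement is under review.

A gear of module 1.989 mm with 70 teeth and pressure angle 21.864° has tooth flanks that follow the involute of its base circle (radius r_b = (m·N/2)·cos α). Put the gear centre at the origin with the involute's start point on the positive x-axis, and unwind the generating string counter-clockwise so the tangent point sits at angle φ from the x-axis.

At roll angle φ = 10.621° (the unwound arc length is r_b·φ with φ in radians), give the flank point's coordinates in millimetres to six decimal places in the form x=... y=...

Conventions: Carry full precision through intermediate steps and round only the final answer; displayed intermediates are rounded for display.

class = single-mesh tooth geometry [base-circle involute, m = 1.989, 70T]
pitch radius r_p = m·N/2 = 1.989·70/2 = 69.615000
base radius r_b = r_p·cos α = 69.615000·cos 21.864° = 64.607623
roll angle φ = 10.621° = 0.18537142 rad
x = r_b·(cos φ + φ·sin φ) = 65.708147
y = r_b·(sin φ − φ·cos φ) = 0.136709

x=65.708147 y=0.136709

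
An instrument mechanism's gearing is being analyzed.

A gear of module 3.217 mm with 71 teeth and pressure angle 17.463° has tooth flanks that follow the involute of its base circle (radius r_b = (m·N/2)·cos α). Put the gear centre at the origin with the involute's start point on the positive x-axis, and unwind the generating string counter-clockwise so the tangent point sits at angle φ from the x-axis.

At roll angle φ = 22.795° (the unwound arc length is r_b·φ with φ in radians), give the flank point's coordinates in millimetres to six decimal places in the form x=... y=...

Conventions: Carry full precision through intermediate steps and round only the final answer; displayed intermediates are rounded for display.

recognized (one wheel, involute flank): single-mesh tooth geometry, m = 3.217, N = 71
pitch radius r_p = m·N/2 = 3.217·71/2 = 114.203500
base radius r_b = r_p·cos α = 114.203500·cos 17.463° = 108.939968
roll angle φ = 22.795° = 0.39784780 rad
x = r_b·(cos φ + φ·sin φ) = 117.223456
y = r_b·(sin φ − φ·cos φ) = 2.250749

x=117.223456 y=2.250749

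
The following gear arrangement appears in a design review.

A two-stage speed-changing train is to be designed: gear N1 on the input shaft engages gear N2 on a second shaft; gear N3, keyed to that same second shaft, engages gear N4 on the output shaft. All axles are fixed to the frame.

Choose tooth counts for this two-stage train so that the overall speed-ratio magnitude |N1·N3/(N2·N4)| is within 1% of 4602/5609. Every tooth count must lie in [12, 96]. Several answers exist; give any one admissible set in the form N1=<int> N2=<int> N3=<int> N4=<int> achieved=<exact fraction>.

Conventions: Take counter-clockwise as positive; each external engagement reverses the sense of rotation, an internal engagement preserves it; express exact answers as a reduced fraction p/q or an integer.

2-stage fixed-axis compound train for ratio 4602/5609
target = 4602/5609 in lowest terms: an exact hit needs N1·N3 = k·4602 and N2·N4 = k·5609 for one integer k, every count in [12, 96]; additionally prefer no 1:1 stage (N1 ≠ N2, N3 ≠ N4)
k = 1: N1·N3 = 4602 = 59·78, N2·N4 = 5609 = 71·79
achieved = 59·78/(71·79) = 4602/5609; |achieved − target| = 0 ≤ 2301/280450 ✓

N1=59 N2=71 N3=78 N4=79 achieved=4602/5609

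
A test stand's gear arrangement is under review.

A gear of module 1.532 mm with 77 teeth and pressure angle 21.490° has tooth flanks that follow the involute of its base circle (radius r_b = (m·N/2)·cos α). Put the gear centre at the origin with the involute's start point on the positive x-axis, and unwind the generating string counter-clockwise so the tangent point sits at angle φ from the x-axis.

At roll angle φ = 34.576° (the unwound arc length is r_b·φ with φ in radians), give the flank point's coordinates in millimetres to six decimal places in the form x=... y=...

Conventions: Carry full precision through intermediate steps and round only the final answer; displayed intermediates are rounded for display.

x=63.983230 y=3.875819

class = single-mesh tooth geometry [base-circle involute, m = 1.532, 77T]
pitch radius r_p = m·N/2 = 1.532·77/2 = 58.982000
base radius r_b = r_p·cos α = 58.982000·cos 21.490° = 54.881661
roll angle φ = 34.576° = 0.60346504 rad
x = r_b·(cos φ + φ·sin φ) = 63.983230
y = r_b·(sin φ − φ·cos φ) = 3.875819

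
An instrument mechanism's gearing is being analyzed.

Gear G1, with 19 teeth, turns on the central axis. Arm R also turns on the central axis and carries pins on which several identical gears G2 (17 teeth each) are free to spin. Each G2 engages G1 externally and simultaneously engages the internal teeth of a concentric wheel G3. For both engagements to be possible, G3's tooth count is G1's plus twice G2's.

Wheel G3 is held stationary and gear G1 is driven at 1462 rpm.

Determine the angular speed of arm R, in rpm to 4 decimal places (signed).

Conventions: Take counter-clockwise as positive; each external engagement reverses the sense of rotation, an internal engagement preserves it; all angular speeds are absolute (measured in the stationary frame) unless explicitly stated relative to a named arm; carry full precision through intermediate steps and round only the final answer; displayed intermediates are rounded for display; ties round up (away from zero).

recognized (axles ride arm R): planetary set, 19/17/53 teeth
normalise by the input: solve with ω_sun = 1, then scale by 1462 rpm
ring teeth: 19 + 2·17 = 53
19(ω_sun−ω_arm) = −53(ω_ring−ω_arm),  ω_ring = 0, ω_sun = 1
19(1−ω_arm) = −53(0−ω_arm)  ⇒  72·ω_arm = 19  ⇒  ω_arm = 19/72
scale: ω_arm = 19/72 × 1462 rpm = +385.8056 rpm

+385.8056 rpm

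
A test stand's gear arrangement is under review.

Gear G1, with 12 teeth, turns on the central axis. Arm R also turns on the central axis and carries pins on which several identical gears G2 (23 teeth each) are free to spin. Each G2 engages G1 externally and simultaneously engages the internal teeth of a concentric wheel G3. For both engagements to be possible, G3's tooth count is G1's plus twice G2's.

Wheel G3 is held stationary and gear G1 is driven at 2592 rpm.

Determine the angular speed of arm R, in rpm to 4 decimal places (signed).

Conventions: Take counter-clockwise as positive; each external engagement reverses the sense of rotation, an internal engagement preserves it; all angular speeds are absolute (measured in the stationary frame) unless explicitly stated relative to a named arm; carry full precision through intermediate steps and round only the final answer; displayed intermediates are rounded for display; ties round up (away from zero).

+444.3429 rpm

class = planetary set [G3 = 12+2·23 = 58; Willis about the carrier]
normalise by the input: solve with ω_sun = 1, then scale by 2592 rpm
ring teeth: 12 + 2·23 = 58
12(ω_sun−ω_arm) = −58(ω_ring−ω_arm),  ω_ring = 0, ω_sun = 1
12(1−ω_arm) = −58(0−ω_arm)  ⇒  70·ω_arm = 12  ⇒  ω_arm = 6/35
scale: ω_arm = 6/35 × 2592 rpm = +444.3429 rpm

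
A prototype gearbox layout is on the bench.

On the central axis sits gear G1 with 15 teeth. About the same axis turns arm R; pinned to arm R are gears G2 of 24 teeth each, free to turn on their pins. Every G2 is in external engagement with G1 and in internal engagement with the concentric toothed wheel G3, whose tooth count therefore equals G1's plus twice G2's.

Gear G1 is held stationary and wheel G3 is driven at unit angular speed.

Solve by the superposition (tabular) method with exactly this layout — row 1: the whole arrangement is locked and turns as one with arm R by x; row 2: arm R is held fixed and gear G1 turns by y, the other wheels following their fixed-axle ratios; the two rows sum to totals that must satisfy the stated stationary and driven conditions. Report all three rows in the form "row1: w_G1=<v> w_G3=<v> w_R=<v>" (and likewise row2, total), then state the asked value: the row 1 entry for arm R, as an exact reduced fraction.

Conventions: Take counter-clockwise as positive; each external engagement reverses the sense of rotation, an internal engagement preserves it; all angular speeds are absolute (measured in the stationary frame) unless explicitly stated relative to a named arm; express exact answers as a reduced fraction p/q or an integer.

topology: planetary set — G1 15T / G2 24T / G3 63T, arm = carrier (Willis)
row 1: whole set turns with the arm by x
row 2: sun turns y, ring = −(15/63)·y, arm 0
boundary: total ω_sun = x + y = 0 and total ω_ring = x − (15/63)·y = 1  ⇒  y = -21/26, x = 21/26
row 2 ring = −(15/63)·(-21/26) = 5/26
totals (row 1 + row 2): sun 21/26 + (-21/26) = 0, ring 21/26 + 5/26 = 1, arm 21/26 + 0 = 21/26
asked cell (row1, arm) = 21/26

row1: w_G1=21/26 w_G3=21/26 w_R=21/26
row2: w_G1=-21/26 w_G3=5/26 w_R=0
total: w_G1=0 w_G3=1 w_R=21/26
asked value: 21/26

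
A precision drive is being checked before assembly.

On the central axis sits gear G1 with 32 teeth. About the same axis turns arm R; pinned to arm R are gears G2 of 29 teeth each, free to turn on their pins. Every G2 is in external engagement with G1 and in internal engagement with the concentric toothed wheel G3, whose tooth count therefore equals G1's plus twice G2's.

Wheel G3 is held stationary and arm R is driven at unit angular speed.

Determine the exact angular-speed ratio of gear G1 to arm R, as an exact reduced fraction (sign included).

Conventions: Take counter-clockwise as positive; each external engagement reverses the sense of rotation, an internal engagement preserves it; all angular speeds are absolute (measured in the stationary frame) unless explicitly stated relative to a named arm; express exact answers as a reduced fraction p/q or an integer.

class = planetary set [G3 = 32+2·29 = 90; Willis about the carrier]
ring teeth: 32 + 2·29 = 90
32(ω_sun−ω_arm) = −90(ω_ring−ω_arm),  ω_ring = 0, ω_arm = 1
ω_sun = 1 − (90/32)(0−1) = 61/16
ω_out/ω_in = 61/16

61/16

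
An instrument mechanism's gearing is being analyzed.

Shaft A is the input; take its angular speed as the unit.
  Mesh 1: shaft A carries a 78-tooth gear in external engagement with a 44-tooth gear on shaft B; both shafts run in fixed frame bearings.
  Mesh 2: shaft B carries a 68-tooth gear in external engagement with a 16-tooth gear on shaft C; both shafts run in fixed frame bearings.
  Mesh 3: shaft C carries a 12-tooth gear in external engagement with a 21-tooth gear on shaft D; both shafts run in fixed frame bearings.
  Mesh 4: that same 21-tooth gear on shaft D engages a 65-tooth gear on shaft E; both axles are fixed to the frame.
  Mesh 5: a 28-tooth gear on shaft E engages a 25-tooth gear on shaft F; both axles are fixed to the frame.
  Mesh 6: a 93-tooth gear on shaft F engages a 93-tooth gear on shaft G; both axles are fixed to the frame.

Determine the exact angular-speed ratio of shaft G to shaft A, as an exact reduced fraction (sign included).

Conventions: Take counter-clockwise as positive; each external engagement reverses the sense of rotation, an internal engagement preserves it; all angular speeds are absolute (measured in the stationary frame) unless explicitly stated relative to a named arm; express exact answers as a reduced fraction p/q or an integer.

2142/1375

class = fixed-axis compound train [6 meshes; 6 ratios multiply, 6 sense flips]
mesh 1 [78T→44T]: running ratio 39/22, sense −
mesh 2 [68T→16T]: running ratio 663/88, sense +
mesh 3 [12T→21T]: running ratio 663/154, sense −
mesh 4 [21T→65T]: running ratio 153/110, sense +
mesh 5 [28T→25T]: running ratio 2142/1375, sense −
mesh 6 [93T→93T]: running ratio 2142/1375, sense +
ω_out/ω_in = 2142/1375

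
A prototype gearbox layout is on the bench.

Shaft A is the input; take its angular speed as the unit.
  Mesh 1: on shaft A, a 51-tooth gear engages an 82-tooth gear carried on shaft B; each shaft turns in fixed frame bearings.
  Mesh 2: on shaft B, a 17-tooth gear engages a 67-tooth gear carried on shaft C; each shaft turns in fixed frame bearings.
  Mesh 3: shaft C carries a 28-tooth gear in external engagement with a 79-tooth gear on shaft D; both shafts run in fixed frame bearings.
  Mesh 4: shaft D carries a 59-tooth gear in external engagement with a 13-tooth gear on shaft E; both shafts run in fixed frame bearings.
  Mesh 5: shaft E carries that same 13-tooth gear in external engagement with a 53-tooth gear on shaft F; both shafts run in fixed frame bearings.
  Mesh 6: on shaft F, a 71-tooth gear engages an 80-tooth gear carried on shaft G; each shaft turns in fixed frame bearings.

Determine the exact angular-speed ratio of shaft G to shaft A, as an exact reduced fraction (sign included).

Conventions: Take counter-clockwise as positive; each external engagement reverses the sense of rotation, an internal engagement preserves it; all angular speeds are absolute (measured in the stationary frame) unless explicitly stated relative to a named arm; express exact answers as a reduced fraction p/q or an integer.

class = fixed-axis compound train [6 meshes; 6 ratios multiply, 6 sense flips]
mesh 1 [51T→82T]: running ratio 51/82, sense −
mesh 2 [17T→67T]: running ratio 867/5494, sense +
mesh 3 [28T→79T]: running ratio 12138/217013, sense −
mesh 4 [59T→13T]: running ratio 716142/2821169, sense +
mesh 5 [13T→53T]: running ratio 716142/11501689, sense −
mesh 6 [71T→80T]: running ratio 25423041/460067560, sense +
ω_out/ω_in = 25423041/460067560

25423041/460067560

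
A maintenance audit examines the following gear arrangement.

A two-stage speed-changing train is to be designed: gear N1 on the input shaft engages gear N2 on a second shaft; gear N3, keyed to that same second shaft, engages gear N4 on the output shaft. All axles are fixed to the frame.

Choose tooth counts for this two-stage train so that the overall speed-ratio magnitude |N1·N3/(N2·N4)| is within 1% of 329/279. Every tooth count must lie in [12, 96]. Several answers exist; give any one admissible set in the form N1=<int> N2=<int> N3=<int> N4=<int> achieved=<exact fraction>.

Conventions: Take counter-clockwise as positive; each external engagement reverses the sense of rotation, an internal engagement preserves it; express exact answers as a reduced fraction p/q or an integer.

class = fixed-axis compound train [2-stage, 329/279 wanted]
target = 329/279 in lowest terms: an exact hit needs N1·N3 = k·329 and N2·N4 = k·279 for one integer k, every count in [12, 96]; additionally prefer no 1:1 stage (N1 ≠ N2, N3 ≠ N4)
k = 1: no 1:1-free in-range split of k·329 and k·279 into factor pairs; take k = 2
k = 2: N1·N3 = 658 = 14·47, N2·N4 = 558 = 18·31
achieved = 14·47/(18·31) = 329/279; |achieved − target| = 0 ≤ 329/27900 ✓

N1=14 N2=18 N3=47 N4=31 achieved=329/279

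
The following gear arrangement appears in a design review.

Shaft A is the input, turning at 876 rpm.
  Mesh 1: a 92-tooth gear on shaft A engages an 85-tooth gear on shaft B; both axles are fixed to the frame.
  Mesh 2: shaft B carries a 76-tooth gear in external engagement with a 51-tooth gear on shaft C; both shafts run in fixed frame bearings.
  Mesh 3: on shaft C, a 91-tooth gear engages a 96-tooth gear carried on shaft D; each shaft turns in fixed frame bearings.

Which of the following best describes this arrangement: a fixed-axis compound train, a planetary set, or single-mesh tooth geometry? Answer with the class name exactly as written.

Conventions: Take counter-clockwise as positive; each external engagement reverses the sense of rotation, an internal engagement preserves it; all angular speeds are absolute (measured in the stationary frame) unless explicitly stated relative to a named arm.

class = fixed-axis compound train [3 meshes; 3 ratios multiply, 3 sense flips]
classification: fixed-axis compound train

fixed-axis compound train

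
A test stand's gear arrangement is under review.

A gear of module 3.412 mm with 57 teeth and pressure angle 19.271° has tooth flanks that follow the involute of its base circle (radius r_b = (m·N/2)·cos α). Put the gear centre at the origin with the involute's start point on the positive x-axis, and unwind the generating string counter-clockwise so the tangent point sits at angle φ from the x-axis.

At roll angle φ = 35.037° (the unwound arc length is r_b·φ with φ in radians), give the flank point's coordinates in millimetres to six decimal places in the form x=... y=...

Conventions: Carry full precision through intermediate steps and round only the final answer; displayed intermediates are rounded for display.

topology: single-mesh involute geometry — m = 3.412, N = 57
pitch radius r_p = m·N/2 = 3.412·57/2 = 97.242000
base radius r_b = r_p·cos α = 97.242000·cos 19.271° = 91.793348
roll angle φ = 35.037° = 0.61151101 rad
x = r_b·(cos φ + φ·sin φ) = 107.384741
y = r_b·(sin φ − φ·cos φ) = 6.738680

x=107.384741 y=6.738680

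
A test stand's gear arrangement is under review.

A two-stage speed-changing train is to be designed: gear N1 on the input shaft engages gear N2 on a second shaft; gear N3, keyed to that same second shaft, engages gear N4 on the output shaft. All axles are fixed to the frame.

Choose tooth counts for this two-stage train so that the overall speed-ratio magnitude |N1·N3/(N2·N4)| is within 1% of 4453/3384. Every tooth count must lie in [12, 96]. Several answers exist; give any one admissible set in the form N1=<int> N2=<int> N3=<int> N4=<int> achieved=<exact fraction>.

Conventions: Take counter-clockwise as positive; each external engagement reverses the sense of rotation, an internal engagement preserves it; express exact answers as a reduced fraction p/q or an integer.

topology: fixed-axis compound train — 2 stages, target 4453/3384
target = 4453/3384 in lowest terms: an exact hit needs N1·N3 = k·4453 and N2·N4 = k·3384 for one integer k, every count in [12, 96]; additionally prefer no 1:1 stage (N1 ≠ N2, N3 ≠ N4)
k = 1: N1·N3 = 4453 = 61·73, N2·N4 = 3384 = 36·94
achieved = 61·73/(36·94) = 4453/3384; |achieved − target| = 0 ≤ 4453/338400 ✓

N1=61 N2=36 N3=73 N4=94 achieved=4453/3384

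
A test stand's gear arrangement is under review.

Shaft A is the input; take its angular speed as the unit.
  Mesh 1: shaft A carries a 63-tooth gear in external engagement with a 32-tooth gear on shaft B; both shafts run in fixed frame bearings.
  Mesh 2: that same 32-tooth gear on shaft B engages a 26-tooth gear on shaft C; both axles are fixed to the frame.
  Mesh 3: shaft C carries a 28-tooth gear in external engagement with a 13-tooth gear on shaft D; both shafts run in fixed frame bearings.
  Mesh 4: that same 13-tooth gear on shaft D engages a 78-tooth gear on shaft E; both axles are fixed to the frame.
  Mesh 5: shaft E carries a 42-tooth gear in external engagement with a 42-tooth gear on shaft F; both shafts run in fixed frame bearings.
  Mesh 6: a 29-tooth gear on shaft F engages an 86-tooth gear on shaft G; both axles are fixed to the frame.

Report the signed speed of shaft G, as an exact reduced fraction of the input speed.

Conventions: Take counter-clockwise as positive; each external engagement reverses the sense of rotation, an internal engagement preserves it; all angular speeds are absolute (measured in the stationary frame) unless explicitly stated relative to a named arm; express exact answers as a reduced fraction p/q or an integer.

4263/14534

6-mesh fixed-axis compound train (all bearings frame-fixed)
mesh 1 [63T→32T]: |ω|/ω_in = 1×63/32 = 63/32, sense flips to −
mesh 2 [32T→26T]: |ω|/ω_in = (63/32)×32/26 = 63/26, sense flips to +
mesh 3 [28T→13T]: |ω|/ω_in = (63/26)×28/13 = 882/169, sense flips to −
mesh 4 [13T→78T]: |ω|/ω_in = (882/169)×13/78 = 147/169, sense flips to +
mesh 5 [42T→42T]: |ω|/ω_in = (147/169)×42/42 = 147/169, sense flips to −
mesh 6 [29T→86T]: |ω|/ω_in = (147/169)×29/86 = 4263/14534, sense flips to +
signed output speed (× input speed) = 4263/14534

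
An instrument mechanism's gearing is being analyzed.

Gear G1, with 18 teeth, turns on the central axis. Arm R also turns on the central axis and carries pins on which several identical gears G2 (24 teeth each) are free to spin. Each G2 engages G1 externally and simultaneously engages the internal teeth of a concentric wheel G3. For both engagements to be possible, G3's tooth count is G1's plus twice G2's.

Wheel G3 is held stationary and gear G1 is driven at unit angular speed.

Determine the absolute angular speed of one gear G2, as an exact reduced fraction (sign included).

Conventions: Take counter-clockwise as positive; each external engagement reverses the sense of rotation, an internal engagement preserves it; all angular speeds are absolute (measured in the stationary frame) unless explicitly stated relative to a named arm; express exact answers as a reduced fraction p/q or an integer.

-3/8

topology: planetary set — G1 18T / G2 24T / G3 66T, arm = carrier (Willis)
ring teeth: 18 + 2·24 = 66
18(ω_sun−ω_arm) = −66(ω_ring−ω_arm),  ω_ring = 0, ω_sun = 1
18(1−ω_arm) = −66(0−ω_arm)  ⇒  84·ω_arm = 18  ⇒  ω_arm = 3/14
sun–planet mesh: 18·(1−3/14) = −24·(ω_p−ω_arm)  ⇒  ω_p−ω_arm = -33/56
ω_p = 3/14 − 33/56 = -3/8
exact speed ratio = -3/8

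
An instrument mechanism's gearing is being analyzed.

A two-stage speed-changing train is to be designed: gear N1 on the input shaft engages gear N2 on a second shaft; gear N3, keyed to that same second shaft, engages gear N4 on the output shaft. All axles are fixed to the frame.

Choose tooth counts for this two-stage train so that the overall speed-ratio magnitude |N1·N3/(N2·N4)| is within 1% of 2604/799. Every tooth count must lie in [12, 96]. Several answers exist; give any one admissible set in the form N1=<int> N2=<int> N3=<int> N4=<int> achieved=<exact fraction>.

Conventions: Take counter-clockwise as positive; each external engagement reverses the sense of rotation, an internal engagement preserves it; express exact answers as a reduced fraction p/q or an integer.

2-stage fixed-axis compound train for ratio 2604/799
target = 2604/799 in lowest terms: an exact hit needs N1·N3 = k·2604 and N2·N4 = k·799 for one integer k, every count in [12, 96]; additionally prefer no 1:1 stage (N1 ≠ N2, N3 ≠ N4)
k = 1: N1·N3 = 2604 = 28·93, N2·N4 = 799 = 17·47
achieved = 28·93/(17·47) = 2604/799; |achieved − target| = 0 ≤ 651/19975 ✓

N1=28 N2=17 N3=93 N4=47 achieved=2604/799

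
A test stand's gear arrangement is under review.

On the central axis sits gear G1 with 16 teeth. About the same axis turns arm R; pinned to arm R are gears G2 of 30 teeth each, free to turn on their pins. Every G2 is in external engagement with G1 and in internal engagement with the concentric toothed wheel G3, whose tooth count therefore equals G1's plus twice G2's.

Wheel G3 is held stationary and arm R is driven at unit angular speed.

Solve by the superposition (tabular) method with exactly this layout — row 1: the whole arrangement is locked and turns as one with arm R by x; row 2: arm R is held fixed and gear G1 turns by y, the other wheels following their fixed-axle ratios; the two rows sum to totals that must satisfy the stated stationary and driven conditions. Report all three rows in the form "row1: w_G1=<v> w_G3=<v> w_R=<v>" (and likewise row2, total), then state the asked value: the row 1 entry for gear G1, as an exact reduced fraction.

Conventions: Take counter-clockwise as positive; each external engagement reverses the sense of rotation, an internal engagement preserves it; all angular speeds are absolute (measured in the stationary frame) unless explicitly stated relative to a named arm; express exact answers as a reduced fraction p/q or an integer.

row1: w_G1=1 w_G3=1 w_R=1
row2: w_G1=19/4 w_G3=-1 w_R=0
total: w_G1=23/4 w_G3=0 w_R=1
asked value: 1

recognized (axles ride arm R): planetary set, 16/30/76 teeth
row 1 (train locked, turned with arm): all members turn x
row 2: sun turns y, ring = −(16/76)·y, arm 0
boundary: total ω_ring = x − (16/76)·y = 0 and total ω_arm = x = 1  ⇒  y = 19/4, x = 1
row 2 ring = −(16/76)·19/4 = -1
totals (row 1 + row 2): sun 1 + 19/4 = 23/4, ring 1 + (-1) = 0, arm 1 + 0 = 1
asked cell (row1, sun) = 1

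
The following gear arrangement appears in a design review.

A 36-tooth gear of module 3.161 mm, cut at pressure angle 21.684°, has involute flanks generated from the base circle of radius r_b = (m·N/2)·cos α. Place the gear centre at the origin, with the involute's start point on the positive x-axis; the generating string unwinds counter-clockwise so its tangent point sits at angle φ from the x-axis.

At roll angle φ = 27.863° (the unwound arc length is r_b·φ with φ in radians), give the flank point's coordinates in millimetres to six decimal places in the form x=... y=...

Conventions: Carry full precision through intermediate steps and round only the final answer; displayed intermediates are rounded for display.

x=58.758643 y=1.979301

single-mesh involute tooth geometry (36T wheel at module 3.161)
pitch radius r_p = m·N/2 = 3.161·36/2 = 56.898000
base radius r_b = r_p·cos α = 56.898000·cos 21.684° = 52.871658
roll angle φ = 27.863° = 0.48630109 rad
x = r_b·(cos φ + φ·sin φ) = 58.758643
y = r_b·(sin φ − φ·cos φ) = 1.979301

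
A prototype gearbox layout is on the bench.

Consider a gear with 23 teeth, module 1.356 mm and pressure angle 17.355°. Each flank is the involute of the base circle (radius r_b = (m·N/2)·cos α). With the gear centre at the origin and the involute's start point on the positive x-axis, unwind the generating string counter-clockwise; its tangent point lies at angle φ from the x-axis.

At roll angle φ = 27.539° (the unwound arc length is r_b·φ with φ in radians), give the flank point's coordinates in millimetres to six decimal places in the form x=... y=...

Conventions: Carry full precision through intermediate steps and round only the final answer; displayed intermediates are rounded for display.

single-mesh involute tooth geometry (23T wheel at module 1.356)
pitch radius r_p = m·N/2 = 1.356·23/2 = 15.594000
base radius r_b = r_p·cos α = 15.594000·cos 17.355° = 14.884082
roll angle φ = 27.539° = 0.48064622 rad
x = r_b·(cos φ + φ·sin φ) = 16.505318
y = r_b·(sin φ − φ·cos φ) = 0.538283

x=16.505318 y=0.538283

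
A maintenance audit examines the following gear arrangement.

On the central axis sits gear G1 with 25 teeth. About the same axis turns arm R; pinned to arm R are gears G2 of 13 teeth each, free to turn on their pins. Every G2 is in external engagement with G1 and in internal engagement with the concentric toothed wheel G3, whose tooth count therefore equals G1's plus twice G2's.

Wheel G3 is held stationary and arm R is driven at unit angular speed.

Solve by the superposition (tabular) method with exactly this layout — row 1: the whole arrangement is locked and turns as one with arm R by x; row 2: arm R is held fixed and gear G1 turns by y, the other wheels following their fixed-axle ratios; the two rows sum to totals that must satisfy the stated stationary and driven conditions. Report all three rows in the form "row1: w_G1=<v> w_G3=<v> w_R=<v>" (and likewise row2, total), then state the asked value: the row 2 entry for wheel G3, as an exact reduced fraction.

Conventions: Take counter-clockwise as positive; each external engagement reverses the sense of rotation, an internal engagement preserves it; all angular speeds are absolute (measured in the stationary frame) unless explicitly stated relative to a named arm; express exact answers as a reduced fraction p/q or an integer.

recognized (axles ride arm R): planetary set, 25/13/51 teeth
row 1: whole set turns with the arm by x
superposition row 2 [arm held]: sun y, ring −(25/51)·y, arm 0
boundary: total ω_ring = x − (25/51)·y = 0 and total ω_arm = x = 1  ⇒  y = 51/25, x = 1
row 2 ring = −(25/51)·51/25 = -1
totals (row 1 + row 2): sun 1 + 51/25 = 76/25, ring 1 + (-1) = 0, arm 1 + 0 = 1
asked cell (row2, ring) = -1

row1: w_G1=1 w_G3=1 w_R=1
row2: w_G1=51/25 w_G3=-1 w_R=0
total: w_G1=76/25 w_G3=0 w_R=1
asked value: -1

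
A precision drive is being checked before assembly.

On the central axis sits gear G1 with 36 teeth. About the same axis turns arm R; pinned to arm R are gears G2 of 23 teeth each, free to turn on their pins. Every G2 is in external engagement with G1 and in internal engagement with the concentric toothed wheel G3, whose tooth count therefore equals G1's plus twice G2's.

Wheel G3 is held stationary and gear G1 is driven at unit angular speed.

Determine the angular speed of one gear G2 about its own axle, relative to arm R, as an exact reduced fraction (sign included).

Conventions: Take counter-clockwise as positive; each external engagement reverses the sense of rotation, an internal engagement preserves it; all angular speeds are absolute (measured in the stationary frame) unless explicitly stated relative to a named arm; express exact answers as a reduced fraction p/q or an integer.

-1476/1357

class = planetary set [G3 = 36+2·23 = 82; Willis about the carrier]
ring teeth: 36 + 2·23 = 82
36(ω_sun−ω_arm) = −82(ω_ring−ω_arm),  ω_ring = 0, ω_sun = 1
36(1−ω_arm) = −82(0−ω_arm)  ⇒  118·ω_arm = 36  ⇒  ω_arm = 18/59
sun–planet mesh: 36·(1−18/59) = −23·(ω_p−ω_arm)  ⇒  ω_p−ω_arm = -1476/1357
exact speed ratio = -1476/1357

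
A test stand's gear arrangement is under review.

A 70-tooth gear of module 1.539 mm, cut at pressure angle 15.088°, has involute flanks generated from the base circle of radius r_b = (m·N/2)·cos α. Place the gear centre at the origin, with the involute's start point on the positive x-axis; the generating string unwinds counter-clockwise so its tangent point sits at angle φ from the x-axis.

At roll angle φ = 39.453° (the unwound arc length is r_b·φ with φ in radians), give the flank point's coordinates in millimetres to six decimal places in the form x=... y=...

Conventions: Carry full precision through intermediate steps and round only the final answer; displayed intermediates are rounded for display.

recognized (one wheel, involute flank): single-mesh tooth geometry, m = 1.539, N = 70
pitch radius r_p = m·N/2 = 1.539·70/2 = 53.865000
base radius r_b = r_p·cos α = 53.865000·cos 15.088° = 52.008121
roll angle φ = 39.453° = 0.68858475 rad
x = r_b·(cos φ + φ·sin φ) = 62.914425
y = r_b·(sin φ − φ·cos φ) = 5.396207

x=62.914425 y=5.396207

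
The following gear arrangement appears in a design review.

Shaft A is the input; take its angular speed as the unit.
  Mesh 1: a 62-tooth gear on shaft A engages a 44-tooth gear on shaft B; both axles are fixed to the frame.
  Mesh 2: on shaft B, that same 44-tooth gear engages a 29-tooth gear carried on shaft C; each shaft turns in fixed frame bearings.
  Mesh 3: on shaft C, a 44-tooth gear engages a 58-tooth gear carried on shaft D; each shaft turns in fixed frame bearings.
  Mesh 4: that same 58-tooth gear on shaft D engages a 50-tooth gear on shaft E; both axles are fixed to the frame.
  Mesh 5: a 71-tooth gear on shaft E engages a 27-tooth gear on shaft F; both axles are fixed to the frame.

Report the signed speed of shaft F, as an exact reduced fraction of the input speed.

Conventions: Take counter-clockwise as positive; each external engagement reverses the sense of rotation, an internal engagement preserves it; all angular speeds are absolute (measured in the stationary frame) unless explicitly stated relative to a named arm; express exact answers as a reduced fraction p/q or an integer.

-96844/19575

5-mesh fixed-axis compound train (all bearings frame-fixed)
mesh 1 [62T→44T]: |ω|/ω_in = 1×62/44 = 31/22, sense flips to −
mesh 2 [44T→29T]: |ω|/ω_in = (31/22)×44/29 = 62/29, sense flips to +
mesh 3 [44T→58T]: |ω|/ω_in = (62/29)×44/58 = 1364/841, sense flips to −
mesh 4 [58T→50T]: |ω|/ω_in = (1364/841)×58/50 = 1364/725, sense flips to +
mesh 5 [71T→27T]: |ω|/ω_in = (1364/725)×71/27 = 96844/19575, sense flips to −
signed output speed (× input speed) = -96844/19575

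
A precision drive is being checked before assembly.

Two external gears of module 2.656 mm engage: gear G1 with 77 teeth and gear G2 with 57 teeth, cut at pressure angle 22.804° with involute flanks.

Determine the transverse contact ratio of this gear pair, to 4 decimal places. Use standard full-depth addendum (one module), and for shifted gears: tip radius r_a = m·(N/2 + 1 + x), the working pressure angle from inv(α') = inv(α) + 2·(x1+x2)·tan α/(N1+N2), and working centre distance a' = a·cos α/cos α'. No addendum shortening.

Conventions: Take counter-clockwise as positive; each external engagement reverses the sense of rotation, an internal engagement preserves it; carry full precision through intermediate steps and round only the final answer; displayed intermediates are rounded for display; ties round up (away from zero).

topology: single-mesh involute geometry — m = 2.656, 77T/57T pair
base radii: r_b1 = 94.263272, r_b2 = 69.779305
tip radii: r_a1 = 104.912000, r_a2 = 78.352000
no profile shift: α' = α, a' = a
action lengths: √(r_a1²−r_b1²) = 46.053918, √(r_a2²−r_b2²) = 35.635439
base pitch p_b = π·m·cos α = 7.691865
CR = (46.053918 + 35.635439 − 177.952000·sin 22.80400°)/7.691865 = 1.653530
contact ratio ≈ 1.6535

1.6535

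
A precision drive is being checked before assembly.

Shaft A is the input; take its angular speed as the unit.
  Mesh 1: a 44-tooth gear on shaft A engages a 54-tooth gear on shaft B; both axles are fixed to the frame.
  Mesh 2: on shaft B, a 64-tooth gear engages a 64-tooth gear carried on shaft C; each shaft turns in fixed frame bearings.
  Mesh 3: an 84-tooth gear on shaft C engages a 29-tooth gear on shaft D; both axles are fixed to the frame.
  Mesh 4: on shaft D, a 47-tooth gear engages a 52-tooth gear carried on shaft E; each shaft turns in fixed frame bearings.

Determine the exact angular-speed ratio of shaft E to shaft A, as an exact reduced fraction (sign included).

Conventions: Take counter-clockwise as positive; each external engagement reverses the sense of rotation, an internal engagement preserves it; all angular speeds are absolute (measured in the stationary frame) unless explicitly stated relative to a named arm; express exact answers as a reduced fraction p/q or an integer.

class = fixed-axis compound train [4 meshes; 4 ratios multiply, 4 sense flips]
mesh 1 [44T→54T]: running ratio 22/27, sense −
mesh 2 [64T→64T]: running ratio 22/27, sense +
mesh 3 [84T→29T]: running ratio 616/261, sense −
mesh 4 [47T→52T]: running ratio 7238/3393, sense +
ω_out/ω_in = 7238/3393

7238/3393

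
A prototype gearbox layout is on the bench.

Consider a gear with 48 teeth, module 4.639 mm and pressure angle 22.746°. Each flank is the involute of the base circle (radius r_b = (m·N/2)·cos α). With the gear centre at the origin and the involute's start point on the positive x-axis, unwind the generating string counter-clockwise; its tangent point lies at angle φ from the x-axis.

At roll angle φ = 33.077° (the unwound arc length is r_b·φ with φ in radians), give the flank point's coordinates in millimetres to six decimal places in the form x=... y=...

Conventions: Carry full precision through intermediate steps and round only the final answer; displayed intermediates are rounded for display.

x=118.387783 y=6.368240

recognized (one wheel, involute flank): single-mesh tooth geometry, m = 4.639, N = 48
pitch radius r_p = m·N/2 = 4.639·48/2 = 111.336000
base radius r_b = r_p·cos α = 111.336000·cos 22.746° = 102.677173
roll angle φ = 33.077° = 0.57730256 rad
x = r_b·(cos φ + φ·sin φ) = 118.387783
y = r_b·(sin φ − φ·cos φ) = 6.368240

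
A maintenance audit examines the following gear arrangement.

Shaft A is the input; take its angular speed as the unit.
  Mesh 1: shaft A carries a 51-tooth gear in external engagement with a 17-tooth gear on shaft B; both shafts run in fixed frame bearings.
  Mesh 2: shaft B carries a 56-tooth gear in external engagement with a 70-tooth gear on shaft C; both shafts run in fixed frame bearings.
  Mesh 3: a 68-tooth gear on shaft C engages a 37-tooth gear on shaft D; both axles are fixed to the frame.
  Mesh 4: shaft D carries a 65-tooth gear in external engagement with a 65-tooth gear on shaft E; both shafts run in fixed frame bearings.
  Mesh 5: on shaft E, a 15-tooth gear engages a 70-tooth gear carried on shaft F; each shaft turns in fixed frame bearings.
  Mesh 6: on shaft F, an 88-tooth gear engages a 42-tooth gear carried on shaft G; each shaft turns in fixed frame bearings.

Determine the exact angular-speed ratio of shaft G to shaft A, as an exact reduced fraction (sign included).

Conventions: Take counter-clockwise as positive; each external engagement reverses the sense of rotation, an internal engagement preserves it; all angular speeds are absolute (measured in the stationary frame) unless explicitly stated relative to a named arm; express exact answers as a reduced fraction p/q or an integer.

class = fixed-axis compound train [6 meshes; 6 ratios multiply, 6 sense flips]
mesh 1 [51T→17T]: running ratio 3, sense −
mesh 2 [56T→70T]: running ratio 12/5, sense +
mesh 3 [68T→37T]: running ratio 816/185, sense −
mesh 4 [65T→65T]: running ratio 816/185, sense +
mesh 5 [15T→70T]: running ratio 1224/1295, sense −
mesh 6 [88T→42T]: running ratio 17952/9065, sense +
ω_out/ω_in = 17952/9065

17952/9065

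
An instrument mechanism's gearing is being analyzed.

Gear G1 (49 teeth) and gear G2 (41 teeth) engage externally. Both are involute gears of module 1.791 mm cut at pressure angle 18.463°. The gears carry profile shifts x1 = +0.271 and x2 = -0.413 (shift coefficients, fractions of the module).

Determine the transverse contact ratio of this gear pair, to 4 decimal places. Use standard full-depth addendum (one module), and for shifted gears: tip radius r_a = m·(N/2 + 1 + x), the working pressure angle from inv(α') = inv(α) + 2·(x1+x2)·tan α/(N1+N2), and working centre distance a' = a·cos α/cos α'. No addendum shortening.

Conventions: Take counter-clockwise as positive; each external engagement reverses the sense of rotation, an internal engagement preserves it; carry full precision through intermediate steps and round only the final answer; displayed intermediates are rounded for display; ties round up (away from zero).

1.8487

single-mesh involute tooth geometry (49T engaging 41T at module 1.791)
base radii: r_b1 = 41.620950, r_b2 = 34.825693
tip radii: r_a1 = 46.155861, r_a2 = 37.766817
inv(α') = inv(18.463°) + 2·(+0.271-0.413)·tan α/(49+41) = 0.01058370  ⇒  α' = 17.90353°
a' = a·cos α / cos α' = 80.5950·cos 18.463°/cos 17.90353° = 80.336923
action lengths: √(r_a1²−r_b1²) = 19.951441, √(r_a2²−r_b2²) = 14.611761
base pitch p_b = π·m·cos α = 5.336983
CR = (19.951441 + 14.611761 − 80.336923·sin 17.90353°)/5.336983 = 1.848686
contact ratio ≈ 1.8487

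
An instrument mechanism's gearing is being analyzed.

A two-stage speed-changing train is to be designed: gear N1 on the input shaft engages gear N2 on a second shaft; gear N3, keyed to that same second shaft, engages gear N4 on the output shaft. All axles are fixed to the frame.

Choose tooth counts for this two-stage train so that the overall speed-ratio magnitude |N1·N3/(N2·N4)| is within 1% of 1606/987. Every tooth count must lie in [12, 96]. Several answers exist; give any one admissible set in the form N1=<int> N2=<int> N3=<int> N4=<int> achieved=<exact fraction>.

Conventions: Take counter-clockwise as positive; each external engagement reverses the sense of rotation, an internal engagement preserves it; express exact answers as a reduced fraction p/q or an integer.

N1=22 N2=21 N3=73 N4=47 achieved=1606/987

class = fixed-axis compound train [2-stage, 1606/987 wanted]
target = 1606/987 in lowest terms: an exact hit needs N1·N3 = k·1606 and N2·N4 = k·987 for one integer k, every count in [12, 96]; additionally prefer no 1:1 stage (N1 ≠ N2, N3 ≠ N4)
k = 1: N1·N3 = 1606 = 22·73, N2·N4 = 987 = 21·47
achieved = 22·73/(21·47) = 1606/987; |achieved − target| = 0 ≤ 803/49350 ✓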